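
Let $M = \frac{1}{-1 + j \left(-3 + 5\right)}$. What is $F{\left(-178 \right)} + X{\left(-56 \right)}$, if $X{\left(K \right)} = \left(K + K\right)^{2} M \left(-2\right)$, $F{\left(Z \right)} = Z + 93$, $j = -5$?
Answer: $\frac{24153}{11} \approx 2195.7$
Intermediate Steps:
$F{\left(Z \right)} = 93 + Z$
$M = - \frac{1}{11}$ ($M = \frac{1}{-1 - 5 \left(-3 + 5\right)} = \frac{1}{-1 - 10} = \frac{1}{-11} = - \frac{1}{11} \approx -0.090909$)
$X{\left(K \right)} = \frac{8 K^{2}}{11}$ ($X{\left(K \right)} = \left(K + K\right)^{2} \left(- \frac{1}{11}\right) \left(-2\right) = \left(2 K\right)^{2} \left(- \frac{1}{11}\right) \left(-2\right) = 4 K^{2} \left(- \frac{1}{11}\right) \left(-2\right) = - \frac{4 K^{2}}{11} \left(-2\right) = \frac{8 K^{2}}{11}$)
$F{\left(-178 \right)} + X{\left(-56 \right)} = \left(93 - 178\right) + \frac{8 \left(-56\right)^{2}}{11} = -85 + \frac{8}{11} \cdot 3136 = -85 + \frac{25088}{11} = \frac{24153}{11}$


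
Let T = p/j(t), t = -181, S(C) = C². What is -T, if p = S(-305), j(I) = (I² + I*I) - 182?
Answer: -18605/13068 ≈ -1.4237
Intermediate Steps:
j(I) = -182 + 2*I² (j(I) = (I² + I²) - 182 = 2*I² - 182 = -182 + 2*I²)
p = 93025 (p = (-305)² = 93025)
T = 18605/13068 (T = 93025/(-182 + 2*(-181)²) = 93025/(-182 + 2*32761) = 93025/(-182 + 65522) = 93025/65340 = 93025*(1/65340) = 18605/13068 ≈ 1.4237)
-T = -1*18605/13068 = -18605/13068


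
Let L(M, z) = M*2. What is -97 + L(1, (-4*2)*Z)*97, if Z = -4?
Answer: 97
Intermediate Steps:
L(M, z) = 2*M
-97 + L(1, (-4*2)*Z)*97 = -97 + (2*1)*97 = -97 + 2*97 = -97 + 194 = 97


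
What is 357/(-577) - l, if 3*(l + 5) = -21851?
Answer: 12615611/1731 ≈ 7288.0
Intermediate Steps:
l = -21866/3 (l = -5 + (⅓)*(-21851) = -5 - 21851/3 = -21866/3 ≈ -7288.7)
357/(-577) - l = 357/(-577) - 1*(-21866/3) = -1/577*357 + 21866/3 = -357/577 + 21866/3 = 12615611/1731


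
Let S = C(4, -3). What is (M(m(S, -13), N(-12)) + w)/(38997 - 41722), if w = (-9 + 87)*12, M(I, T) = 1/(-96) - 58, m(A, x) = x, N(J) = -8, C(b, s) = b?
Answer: -84287/261600 ≈ -0.32220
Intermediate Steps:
S = 4
M(I, T) = -5569/96 (M(I, T) = -1/96 - 58 = -5569/96)
w = 936 (w = 78*12 = 936)
(M(m(S, -13), N(-12)) + w)/(38997 - 41722) = (-5569/96 + 936)/(38997 - 41722) = (84287/96)/(-2725) = (84287/96)*(-1/2725) = -84287/261600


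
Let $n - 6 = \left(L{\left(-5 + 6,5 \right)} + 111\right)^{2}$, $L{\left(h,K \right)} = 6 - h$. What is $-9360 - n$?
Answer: $-22822$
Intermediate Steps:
$n = 13462$ ($n = 6 + \left(\left(6 - \left(-5 + 6\right)\right) + 111\right)^{2} = 6 + \left(\left(6 - 1\right) + 111\right)^{2} = 6 + \left(5 + 111\right)^{2} = 6 + 116^{2} = 6 + 13456 = 13462$)
$-9360 - n = -9360 - 13462 = -22822$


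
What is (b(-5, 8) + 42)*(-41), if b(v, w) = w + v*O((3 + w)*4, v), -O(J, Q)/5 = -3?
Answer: 1025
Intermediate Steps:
O(J, Q) = 15 (O(J, Q) = -5*(-3) = 15)
b(v, w) = w + 15*v (b(v, w) = w + v*15 = w + 15*v)
(b(-5, 8) + 42)*(-41) = ((8 + 15*(-5)) + 42)*(-41) = ((8 - 75) + 42)*(-41) = (-67 + 42)*(-41) = -25*(-41) = 1025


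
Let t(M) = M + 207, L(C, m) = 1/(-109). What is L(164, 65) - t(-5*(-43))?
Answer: -45999/109 ≈ -422.01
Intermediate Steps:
L(C, m) = -1/109
t(M) = 207 + M
L(164, 65) - t(-5*(-43)) = -1/109 - (207 - 5*(-43)) = -1/109 - (207 + 215) = -1/109 - 1*422 = -1/109 - 422 = -45999/109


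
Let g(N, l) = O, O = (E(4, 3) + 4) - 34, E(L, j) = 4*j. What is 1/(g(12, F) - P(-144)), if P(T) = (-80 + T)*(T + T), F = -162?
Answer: -1/64530 ≈ -1.5497e-5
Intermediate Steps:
O = -18 (O = (4*3 + 4) - 34 = (12 + 4) - 34 = 16 - 34 = -18)
g(N, l) = -18
P(T) = 2*T*(-80 + T) (P(T) = (-80 + T)*(2*T) = 2*T*(-80 + T))
1/(g(12, F) - P(-144)) = 1/(-18 - 2*(-144)*(-80 - 144)) = 1/(-18 - 2*(-144)*(-224)) = 1/(-18 - 1*64512) = 1/(-18 - 64512) = 1/(-64530) = -1/64530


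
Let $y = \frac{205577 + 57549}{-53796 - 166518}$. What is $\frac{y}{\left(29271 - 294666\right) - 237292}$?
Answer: $\frac{131563}{55374491859} \approx 2.3759 \cdot 10^{-6}$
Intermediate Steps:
$y = - \frac{131563}{110157}$ ($y = \frac{263126}{-220314} = 263126 \left(- \frac{1}{220314}\right) = - \frac{131563}{110157} \approx -1.1943$)
$\frac{y}{\left(29271 - 294666\right) - 237292} = - \frac{131563}{110157 \left(\left(29271 - 294666\right) - 237292\right)} = - \frac{131563}{110157 \left(-265395 - 237292\right)} = - \frac{131563}{110157 \left(-502687\right)} = \left(- \frac{131563}{110157}\right) \left(- \frac{1}{502687}\right) = \frac{131563}{55374491859}$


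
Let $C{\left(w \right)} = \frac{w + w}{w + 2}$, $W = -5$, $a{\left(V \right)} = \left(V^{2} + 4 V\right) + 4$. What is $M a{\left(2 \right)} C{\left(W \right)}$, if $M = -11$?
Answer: $- \frac{1760}{3} \approx -586.67$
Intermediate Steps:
$a{\left(V \right)} = 4 + V^{2} + 4 V$
$C{\left(w \right)} = \frac{2 w}{2 + w}$
$M a{\left(2 \right)} C{\left(W \right)} = - 11 \left(4 + 2^{2} + 4 \cdot 2\right) 2 \left(-5\right) \frac{1}{2 - 5} = - 11 \left(4 + 4 + 8\right) 2 \left(-5\right) \frac{1}{-3} = \left(-11\right) 16 \cdot 2 \left(-5\right) \left(- \frac{1}{3}\right) = \left(-176\right) \frac{10}{3} = - \frac{1760}{3}$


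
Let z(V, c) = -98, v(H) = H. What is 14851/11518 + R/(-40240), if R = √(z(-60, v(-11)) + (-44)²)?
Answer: 14851/11518 - √1838/40240 ≈ 1.2883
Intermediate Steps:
R = √1838 (R = √(-98 + (-44)²) = √(-98 + 1936) = √1838 ≈ 42.872)
14851/11518 + R/(-40240) = 14851/11518 + √1838/(-40240) = 14851*(1/11518) + √1838*(-1/40240) = 14851/11518 - √1838/40240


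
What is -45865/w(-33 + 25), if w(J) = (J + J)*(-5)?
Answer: -9173/16 ≈ -573.31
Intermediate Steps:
w(J) = -10*J (w(J) = (2*J)*(-5) = -10*J)
-45865/w(-33 + 25) = -45865*(-1/(10*(-33 + 25))) = -45865/((-10*(-8))) = -45865/80 = -45865*1/80 = -9173/16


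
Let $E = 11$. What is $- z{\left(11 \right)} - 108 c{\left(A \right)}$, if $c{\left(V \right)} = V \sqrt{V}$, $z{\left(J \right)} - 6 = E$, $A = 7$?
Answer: $-17 - 756 \sqrt{7} \approx -2017.2$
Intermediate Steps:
$z{\left(J \right)} = 17$ ($z{\left(J \right)} = 6 + 11 = 17$)
$c{\left(V \right)} = V^{\frac{3}{2}}$
$- z{\left(11 \right)} - 108 c{\left(A \right)} = \left(-1\right) 17 - 108 \cdot 7^{\frac{3}{2}} = -17 - 108 \cdot 7 \sqrt{7} = -17 - 756 \sqrt{7}$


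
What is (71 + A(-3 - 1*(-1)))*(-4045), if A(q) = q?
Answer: -279105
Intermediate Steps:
(71 + A(-3 - 1*(-1)))*(-4045) = (71 + (-3 - 1*(-1)))*(-4045) = (71 + (-3 + 1))*(-4045) = (71 - 2)*(-4045) = 69*(-4045) = -279105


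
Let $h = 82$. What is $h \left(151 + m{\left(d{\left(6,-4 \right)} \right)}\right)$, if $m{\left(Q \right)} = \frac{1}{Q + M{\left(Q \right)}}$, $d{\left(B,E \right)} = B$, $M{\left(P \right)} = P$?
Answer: $\frac{74333}{6} \approx 12389.0$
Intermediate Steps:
$m{\left(Q \right)} = \frac{1}{2 Q}$ ($m{\left(Q \right)} = \frac{1}{Q + Q} = \frac{1}{2 Q}$)
$h \left(151 + m{\left(d{\left(6,-4 \right)} \right)}\right) = 82 \left(151 + \frac{1}{2 \cdot 6}\right) = 82 \left(151 + \frac{1}{2} \cdot \frac{1}{6}\right) = 82 \left(151 + \frac{1}{12}\right) = 82 \cdot \frac{1813}{12} = \frac{74333}{6}$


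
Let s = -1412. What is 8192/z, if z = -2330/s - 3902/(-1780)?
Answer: 321710080/150891 ≈ 2132.1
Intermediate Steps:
z = 603564/157085 (z = -2330/(-1412) - 3902/(-1780) = -2330*(-1/1412) - 3902*(-1/1780) = 1165/706 + 1951/890 = 603564/157085 ≈ 3.8423)
8192/z = 8192/(603564/157085) = 8192*(157085/603564) = 321710080/150891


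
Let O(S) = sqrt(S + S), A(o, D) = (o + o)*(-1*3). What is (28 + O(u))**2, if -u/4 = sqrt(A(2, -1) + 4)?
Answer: 16*(7 + 2**(1/4)*sqrt(-I))**2 ≈ 972.36 - 210.99*I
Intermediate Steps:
A(o, D) = -6*o (A(o, D) = (2*o)*(-3) = -6*o)
u = -8*I*sqrt(2) (u = -4*sqrt(-6*2 + 4) = -4*sqrt(-12 + 4) = -8*I*sqrt(2) ≈ -11.314*I)
O(S) = sqrt(2)*sqrt(S) (O(S) = sqrt(2*S) = sqrt(2)*sqrt(S))
(28 + O(u))**2 = (28 + sqrt(2)*sqrt(-8*I*sqrt(2)))**2 = (28 + sqrt(2)*(2*2**(3/4)*sqrt(-I)))**2 = (28 + 4*2**(1/4)*sqrt(-I))**2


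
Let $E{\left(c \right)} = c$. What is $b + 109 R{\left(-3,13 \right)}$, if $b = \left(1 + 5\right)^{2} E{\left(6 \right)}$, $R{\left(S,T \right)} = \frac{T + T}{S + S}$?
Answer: $- \frac{769}{3} \approx -256.33$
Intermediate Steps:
$R{\left(S,T \right)} = \frac{T}{S}$ ($R{\left(S,T \right)} = \frac{2 T}{2 S} = 2 T \frac{1}{2 S} = \frac{T}{S}$)
$b = 216$ ($b = \left(1 + 5\right)^{2} \cdot 6 = 6^{2} \cdot 6 = 36 \cdot 6 = 216$)
$b + 109 R{\left(-3,13 \right)} = 216 + 109 \frac{13}{-3} = 216 + 109 \cdot 13 \left(- \frac{1}{3}\right) = 216 + 109 \left(- \frac{13}{3}\right) = 216 - \frac{1417}{3} = - \frac{769}{3}$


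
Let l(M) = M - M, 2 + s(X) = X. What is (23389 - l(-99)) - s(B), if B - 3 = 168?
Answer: 23220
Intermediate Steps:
B = 171 (B = 3 + 168 = 171)
s(X) = -2 + X
l(M) = 0
(23389 - l(-99)) - s(B) = (23389 - 1*0) - (-2 + 171) = (23389 + 0) - 1*169 = 23389 - 169 = 23220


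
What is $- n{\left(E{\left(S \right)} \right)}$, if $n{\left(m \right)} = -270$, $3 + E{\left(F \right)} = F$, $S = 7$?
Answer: $270$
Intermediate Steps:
$E{\left(F \right)} = -3 + F$
$- n{\left(E{\left(S \right)} \right)} = \left(-1\right) \left(-270\right) = 270$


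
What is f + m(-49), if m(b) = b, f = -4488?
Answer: -4537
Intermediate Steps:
f + m(-49) = -4488 - 49 = -4537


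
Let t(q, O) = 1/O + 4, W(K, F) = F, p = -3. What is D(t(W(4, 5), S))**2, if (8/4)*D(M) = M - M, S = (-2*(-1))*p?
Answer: 0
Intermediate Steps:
S = -6 (S = -2*(-1)*(-3) = 2*(-3) = -6)
t(q, O) = 4 + 1/O
D(M) = 0 (D(M) = (M - M)/2 = (1/2)*0 = 0)
D(t(W(4, 5), S))**2 = 0**2 = 0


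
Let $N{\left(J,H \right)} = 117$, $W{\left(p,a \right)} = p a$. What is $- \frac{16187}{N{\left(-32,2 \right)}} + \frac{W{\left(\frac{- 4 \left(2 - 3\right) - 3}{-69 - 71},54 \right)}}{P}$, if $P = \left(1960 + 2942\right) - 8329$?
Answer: $- \frac{3883096271}{28067130} \approx -138.35$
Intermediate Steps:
$W{\left(p,a \right)} = a p$
$P = -3427$ ($P = 4902 - 8329 = -3427$)
$- \frac{16187}{N{\left(-32,2 \right)}} + \frac{W{\left(\frac{- 4 \left(2 - 3\right) - 3}{-69 - 71},54 \right)}}{P} = - \frac{16187}{117} + \frac{54 \frac{- 4 \left(2 - 3\right) - 3}{-69 - 71}}{-3427} = \left(-16187\right) \frac{1}{117} + 54 \frac{\left(-4\right) \left(-1\right) - 3}{-140} \left(- \frac{1}{3427}\right) = - \frac{16187}{117} + 54 \left(4 - 3\right) \left(- \frac{1}{140}\right) \left(- \frac{1}{3427}\right) = - \frac{16187}{117} + 54 \cdot 1 \left(- \frac{1}{140}\right) \left(- \frac{1}{3427}\right) = - \frac{16187}{117} + 54 \left(- \frac{1}{140}\right) \left(- \frac{1}{3427}\right) = - \frac{16187}{117} - - \frac{27}{239890} = - \frac{16187}{117} + \frac{27}{239890} = - \frac{3883096271}{28067130}$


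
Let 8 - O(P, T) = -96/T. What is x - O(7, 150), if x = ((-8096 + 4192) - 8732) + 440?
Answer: -305116/25 ≈ -12205.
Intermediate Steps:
x = -12196 (x = (-3904 - 8732) + 440 = -12636 + 440 = -12196)
O(P, T) = 8 + 96/T (O(P, T) = 8 - (-96)/T = 8 + 96/T)
x - O(7, 150) = -12196 - (8 + 96/150) = -12196 - (8 + 96*(1/150)) = -12196 - (8 + 16/25) = -12196 - 1*216/25 = -12196 - 216/25 = -305116/25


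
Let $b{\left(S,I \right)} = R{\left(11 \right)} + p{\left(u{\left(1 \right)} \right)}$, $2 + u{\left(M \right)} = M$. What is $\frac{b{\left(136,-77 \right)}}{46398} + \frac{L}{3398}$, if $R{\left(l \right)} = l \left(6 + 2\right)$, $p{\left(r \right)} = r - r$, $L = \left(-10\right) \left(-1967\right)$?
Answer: $\frac{20748811}{3583191} \approx 5.7906$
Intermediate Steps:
$L = 19670$
$u{\left(M \right)} = -2 + M$
$p{\left(r \right)} = 0$
$R{\left(l \right)} = 8 l$ ($R{\left(l \right)} = l 8 = 8 l$)
$b{\left(S,I \right)} = 88$ ($b{\left(S,I \right)} = 8 \cdot 11 + 0 = 88 + 0 = 88$)
$\frac{b{\left(136,-77 \right)}}{46398} + \frac{L}{3398} = \frac{88}{46398} + \frac{19670}{3398} = 88 \cdot \frac{1}{46398} + 19670 \cdot \frac{1}{3398} = \frac{4}{2109} + \frac{9835}{1699} = \frac{20748811}{3583191}$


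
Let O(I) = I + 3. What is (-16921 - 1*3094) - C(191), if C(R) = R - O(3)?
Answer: -20200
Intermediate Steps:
O(I) = 3 + I
C(R) = -6 + R (C(R) = R - (3 + 3) = R - 1*6 = R - 6 = -6 + R)
(-16921 - 1*3094) - C(191) = (-16921 - 1*3094) - (-6 + 191) = (-16921 - 3094) - 1*185 = -20015 - 185 = -20200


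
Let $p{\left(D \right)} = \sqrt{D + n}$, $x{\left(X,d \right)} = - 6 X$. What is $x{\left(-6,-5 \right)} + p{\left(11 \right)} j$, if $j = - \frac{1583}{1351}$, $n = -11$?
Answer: $36$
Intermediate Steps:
$p{\left(D \right)} = \sqrt{-11 + D}$ ($p{\left(D \right)} = \sqrt{D - 11} = \sqrt{-11 + D}$)
$j = - \frac{1583}{1351}$ ($j = \left(-1583\right) \frac{1}{1351} = - \frac{1583}{1351} \approx -1.1717$)
$x{\left(-6,-5 \right)} + p{\left(11 \right)} j = \left(-6\right) \left(-6\right) + \sqrt{-11 + 11} \left(- \frac{1583}{1351}\right) = 36 + \sqrt{0} \left(- \frac{1583}{1351}\right) = 36 + 0 \left(- \frac{1583}{1351}\right) = 36 + 0 = 36$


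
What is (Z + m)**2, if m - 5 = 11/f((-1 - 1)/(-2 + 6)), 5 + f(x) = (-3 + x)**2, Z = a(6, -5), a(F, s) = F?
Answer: 131769/841 ≈ 156.68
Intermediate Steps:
Z = 6
f(x) = -5 + (-3 + x)**2
m = 189/29 (m = 5 + 11/(-5 + (-3 + (-1 - 1)/(-2 + 6))**2) = 5 + 11/(-5 + (-3 - 2/4)**2) = 5 + 11/(-5 + (-3 - 2*1/4)**2) = 5 + 11/(-5 + (-3 - 1/2)**2) = 5 + 11/(-5 + (-7/2)**2) = 5 + 11/(-5 + 49/4) = 5 + 11/(29/4) = 5 + 11*(4/29) = 5 + 44/29 = 189/29 ≈ 6.5172)
(Z + m)**2 = (6 + 189/29)**2 = (363/29)**2 = 131769/841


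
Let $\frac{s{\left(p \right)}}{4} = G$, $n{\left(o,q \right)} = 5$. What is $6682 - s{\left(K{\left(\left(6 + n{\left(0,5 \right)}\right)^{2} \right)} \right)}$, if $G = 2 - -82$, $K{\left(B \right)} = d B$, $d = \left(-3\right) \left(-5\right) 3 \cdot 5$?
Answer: $6346$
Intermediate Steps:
$d = 225$ ($d = 15 \cdot 15 = 225$)
$K{\left(B \right)} = 225 B$
$G = 84$ ($G = 2 + 82 = 84$)
$s{\left(p \right)} = 336$ ($s{\left(p \right)} = 4 \cdot 84 = 336$)
$6682 - s{\left(K{\left(\left(6 + n{\left(0,5 \right)}\right)^{2} \right)} \right)} = 6682 - 336 = 6346$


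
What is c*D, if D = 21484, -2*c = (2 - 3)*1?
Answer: 10742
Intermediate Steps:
c = ½ (c = -(2 - 3)/2 = -(-1)/2 = -½*(-1) = ½ ≈ 0.50000)
c*D = (½)*21484 = 10742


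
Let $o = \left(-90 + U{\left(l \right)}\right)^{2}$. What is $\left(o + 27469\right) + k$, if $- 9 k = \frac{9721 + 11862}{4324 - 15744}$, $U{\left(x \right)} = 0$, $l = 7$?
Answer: $\frac{3655803403}{102780} \approx 35569.0$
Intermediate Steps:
$k = \frac{21583}{102780}$ ($k = - \frac{\left(9721 + 11862\right) \frac{1}{4324 - 15744}}{9} = - \frac{21583 \frac{1}{-11420}}{9} = - \frac{21583 \left(- \frac{1}{11420}\right)}{9} = \left(- \frac{1}{9}\right) \left(- \frac{21583}{11420}\right) = \frac{21583}{102780} \approx 0.20999$)
$o = 8100$ ($o = \left(-90 + 0\right)^{2} = \left(-90\right)^{2} = 8100$)
$\left(o + 27469\right) + k = \left(8100 + 27469\right) + \frac{21583}{102780} = 35569 + \frac{21583}{102780} = \frac{3655803403}{102780}$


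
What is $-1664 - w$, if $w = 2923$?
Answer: $-4587$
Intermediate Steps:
$-1664 - w = -1664 - 2923 = -4587$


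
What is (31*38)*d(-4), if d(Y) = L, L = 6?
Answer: 7068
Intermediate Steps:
d(Y) = 6
(31*38)*d(-4) = (31*38)*6 = 1178*6 = 7068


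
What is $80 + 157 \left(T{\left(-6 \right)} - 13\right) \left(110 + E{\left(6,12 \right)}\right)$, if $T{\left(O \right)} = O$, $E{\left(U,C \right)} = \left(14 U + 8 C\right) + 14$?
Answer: $-906752$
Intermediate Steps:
$E{\left(U,C \right)} = 14 + 8 C + 14 U$ ($E{\left(U,C \right)} = \left(8 C + 14 U\right) + 14 = 14 + 8 C + 14 U$)
$80 + 157 \left(T{\left(-6 \right)} - 13\right) \left(110 + E{\left(6,12 \right)}\right) = 80 + 157 \left(-6 - 13\right) \left(110 + \left(14 + 8 \cdot 12 + 14 \cdot 6\right)\right) = 80 + 157 \left(- 19 \left(110 + \left(14 + 96 + 84\right)\right)\right) = 80 + 157 \left(- 19 \left(110 + 194\right)\right) = 80 + 157 \left(\left(-19\right) 304\right) = 80 + 157 \left(-5776\right) = 80 - 906832 = -906752$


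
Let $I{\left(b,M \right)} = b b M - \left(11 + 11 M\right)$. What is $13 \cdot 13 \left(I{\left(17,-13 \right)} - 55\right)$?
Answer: $-621920$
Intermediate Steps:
$I{\left(b,M \right)} = -11 - 11 M + M b^{2}$ ($I{\left(b,M \right)} = b^{2} M - \left(11 + 11 M\right) = M b^{2} - \left(11 + 11 M\right) = -11 - 11 M + M b^{2}$)
$13 \cdot 13 \left(I{\left(17,-13 \right)} - 55\right) = 13 \cdot 13 \left(\left(-11 - -143 - 13 \cdot 17^{2}\right) - 55\right) = 169 \left(\left(-11 + 143 - 3757\right) - 55\right) = 169 \left(-3625 - 55\right) = 169 \left(-3680\right) = -621920$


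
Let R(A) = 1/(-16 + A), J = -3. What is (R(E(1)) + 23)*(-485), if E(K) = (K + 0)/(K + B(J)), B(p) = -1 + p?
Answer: -545140/49 ≈ -11125.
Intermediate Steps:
E(K) = K/(-4 + K) (E(K) = (K + 0)/(K + (-1 - 3)) = K/(K - 4) = K/(-4 + K))
(R(E(1)) + 23)*(-485) = (1/(-16 + 1/(-4 + 1)) + 23)*(-485) = (1/(-16 + 1/(-3)) + 23)*(-485) = (1/(-16 + 1*(-⅓)) + 23)*(-485) = (1/(-16 - ⅓) + 23)*(-485) = (1/(-49/3) + 23)*(-485) = (-3/49 + 23)*(-485) = (1124/49)*(-485) = -545140/49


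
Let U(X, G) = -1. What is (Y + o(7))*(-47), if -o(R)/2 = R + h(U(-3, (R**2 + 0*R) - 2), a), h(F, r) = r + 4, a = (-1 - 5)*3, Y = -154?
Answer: 6580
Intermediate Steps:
a = -18 (a = -6*3 = -18)
h(F, r) = 4 + r
o(R) = 28 - 2*R (o(R) = -2*(R + (4 - 18)) = -2*(R - 14) = -2*(-14 + R) = 28 - 2*R)
(Y + o(7))*(-47) = (-154 + (28 - 2*7))*(-47) = (-154 + (28 - 14))*(-47) = (-154 + 14)*(-47) = -140*(-47) = 6580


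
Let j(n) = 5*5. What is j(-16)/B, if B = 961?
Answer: 25/961 ≈ 0.026015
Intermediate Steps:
j(n) = 25
j(-16)/B = 25/961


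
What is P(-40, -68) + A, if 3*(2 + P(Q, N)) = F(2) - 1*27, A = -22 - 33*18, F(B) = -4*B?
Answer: -1889/3 ≈ -629.67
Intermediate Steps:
A = -616 (A = -22 - 594 = -616)
P(Q, N) = -41/3 (P(Q, N) = -2 + (-4*2 - 1*27)/3 = -2 + (-8 - 27)/3 = -2 + (⅓)*(-35) = -2 - 35/3 = -41/3)
P(-40, -68) + A = -41/3 - 616 = -1889/3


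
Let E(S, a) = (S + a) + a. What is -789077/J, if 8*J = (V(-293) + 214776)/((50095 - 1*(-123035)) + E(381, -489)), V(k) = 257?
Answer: -64066739784/12649 ≈ -5.0650e+6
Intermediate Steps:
E(S, a) = S + 2*a
J = 12649/81192 (J = ((257 + 214776)/((50095 - 1*(-123035)) + (381 + 2*(-489))))/8 = (215033/((50095 + 123035) + (381 - 978)))/8 = (215033/(173130 - 597))/8 = (215033/172533)/8 = (215033*(1/172533))/8 = (⅛)*(12649/10149) = 12649/81192 ≈ 0.15579)
-789077/J = -789077/12649/81192 = -789077*81192/12649 = -64066739784/12649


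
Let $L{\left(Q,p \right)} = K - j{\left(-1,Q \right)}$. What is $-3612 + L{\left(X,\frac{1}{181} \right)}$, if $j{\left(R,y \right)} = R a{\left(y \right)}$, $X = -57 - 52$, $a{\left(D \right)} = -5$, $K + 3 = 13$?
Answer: $-3607$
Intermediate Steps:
$K = 10$ ($K = -3 + 13 = 10$)
$X = -109$ ($X = -57 - 52 = -109$)
$j{\left(R,y \right)} = - 5 R$ ($j{\left(R,y \right)} = R \left(-5\right) = - 5 R$)
$L{\left(Q,p \right)} = 5$ ($L{\left(Q,p \right)} = 10 - \left(-5\right) \left(-1\right) = 10 - 5 = 5$)
$-3612 + L{\left(X,\frac{1}{181} \right)} = -3612 + 5 = -3607$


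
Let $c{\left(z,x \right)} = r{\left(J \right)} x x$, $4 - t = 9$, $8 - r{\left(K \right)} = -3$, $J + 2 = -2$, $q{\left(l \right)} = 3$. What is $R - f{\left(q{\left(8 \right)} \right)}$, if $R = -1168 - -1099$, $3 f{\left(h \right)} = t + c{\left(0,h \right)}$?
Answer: $- \frac{301}{3} \approx -100.33$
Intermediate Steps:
$J = -4$ ($J = -2 - 2 = -4$)
$r{\left(K \right)} = 11$ ($r{\left(K \right)} = 8 - -3 = 8 + 3 = 11$)
$t = -5$ ($t = 4 - 9 = -5$)
$c{\left(z,x \right)} = 11 x^{2}$ ($c{\left(z,x \right)} = 11 x x = 11 x^{2}$)
$f{\left(h \right)} = - \frac{5}{3} + \frac{11 h^{2}}{3}$ ($f{\left(h \right)} = \frac{-5 + 11 h^{2}}{3} = - \frac{5}{3} + \frac{11 h^{2}}{3}$)
$R = -69$ ($R = -1168 + 1099 = -69$)
$R - f{\left(q{\left(8 \right)} \right)} = -69 - \left(- \frac{5}{3} + \frac{11 \cdot 3^{2}}{3}\right) = -69 - \left(- \frac{5}{3} + \frac{11}{3} \cdot 9\right) = -69 - \left(- \frac{5}{3} + 33\right) = -69 - \frac{94}{3} = - \frac{301}{3}$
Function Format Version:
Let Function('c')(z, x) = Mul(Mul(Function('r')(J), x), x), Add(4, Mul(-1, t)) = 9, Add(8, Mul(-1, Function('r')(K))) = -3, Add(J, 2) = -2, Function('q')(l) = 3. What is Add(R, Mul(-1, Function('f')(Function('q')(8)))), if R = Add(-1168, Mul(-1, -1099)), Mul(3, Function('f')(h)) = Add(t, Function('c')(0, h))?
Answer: Rational(-301, 3) ≈ -100.33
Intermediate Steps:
J = -4 (J = Add(-2, -2) = -4)
Function('r')(K) = 11 (Function('r')(K) = Add(8, Mul(-1, -3)) = Add(8, 3) = 11)
t = -5 (t = Add(4, Mul(-1, 9)) = Add(4, -9) = -5)
Function('c')(z, x) = Mul(11, Pow(x, 2)) (Function('c')(z, x) = Mul(Mul(11, x), x) = Mul(11, Pow(x, 2)))
Function('f')(h) = Add(Rational(-5, 3), Mul(Rational(11, 3), Pow(h, 2))) (Function('f')(h) = Mul(Rational(1, 3), Add(-5, Mul(11, Pow(h, 2)))) = Add(Rational(-5, 3), Mul(Rational(11, 3), Pow(h, 2))))
R = -69 (R = Add(-1168, 1099) = -69)
Add(R, Mul(-1, Function('f')(Function('q')(8)))) = Add(-69, Mul(-1, Add(Rational(-5, 3), Mul(Rational(11, 3), Pow(3, 2))))) = Add(-69, Mul(-1, Add(Rational(-5, 3), Mul(Rational(11, 3), 9)))) = Add(-69, Mul(-1, Add(Rational(-5, 3), 33))) = Add(-69, Mul(-1, Rational(94, 3))) = Add(-69, Rational(-94, 3)) = Rational(-301, 3)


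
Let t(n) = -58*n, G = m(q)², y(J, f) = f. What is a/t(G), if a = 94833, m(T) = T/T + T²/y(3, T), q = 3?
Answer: -94833/928 ≈ -102.19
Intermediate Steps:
m(T) = 1 + T (m(T) = T/T + T²/T = 1 + T)
G = 16 (G = (1 + 3)² = 4² = 16)
a/t(G) = 94833/((-58*16)) = 94833/(-928) = 94833*(-1/928) = -94833/928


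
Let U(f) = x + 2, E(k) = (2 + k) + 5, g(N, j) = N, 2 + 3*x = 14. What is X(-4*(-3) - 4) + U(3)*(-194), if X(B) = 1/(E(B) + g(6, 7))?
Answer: -24443/21 ≈ -1164.0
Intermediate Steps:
x = 4 (x = -⅔ + (⅓)*14 = -⅔ + 14/3 = 4)
E(k) = 7 + k
X(B) = 1/(13 + B) (X(B) = 1/((7 + B) + 6) = 1/(13 + B))
U(f) = 6 (U(f) = 4 + 2 = 6)
X(-4*(-3) - 4) + U(3)*(-194) = 1/(13 + (-4*(-3) - 4)) + 6*(-194) = 1/(13 + (12 - 4)) - 1164 = 1/(13 + 8) - 1164 = 1/21 - 1164 = -24443/21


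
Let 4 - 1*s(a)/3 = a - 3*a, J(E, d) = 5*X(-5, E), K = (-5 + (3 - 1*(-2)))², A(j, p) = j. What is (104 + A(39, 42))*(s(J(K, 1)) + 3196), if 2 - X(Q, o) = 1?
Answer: 463034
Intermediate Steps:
X(Q, o) = 1 (X(Q, o) = 2 - 1*1 = 2 - 1 = 1)
K = 0 (K = (-5 + (3 + 2))² = (-5 + 5)² = 0² = 0)
J(E, d) = 5 (J(E, d) = 5*1 = 5)
s(a) = 12 + 6*a (s(a) = 12 - 3*(a - 3*a) = 12 - (-6)*a = 12 + 6*a)
(104 + A(39, 42))*(s(J(K, 1)) + 3196) = (104 + 39)*((12 + 6*5) + 3196) = 143*((12 + 30) + 3196) = 143*(42 + 3196) = 143*3238 = 463034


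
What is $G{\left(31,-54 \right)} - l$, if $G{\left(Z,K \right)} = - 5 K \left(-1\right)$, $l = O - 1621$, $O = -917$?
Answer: $2268$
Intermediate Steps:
$l = -2538$ ($l = -917 - 1621 = -2538$)
$G{\left(Z,K \right)} = 5 K$
$G{\left(31,-54 \right)} - l = 5 \left(-54\right) - -2538 = -270 + 2538 = 2268$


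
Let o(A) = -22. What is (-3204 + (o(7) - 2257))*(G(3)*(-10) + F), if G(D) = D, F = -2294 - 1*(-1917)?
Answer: 2231581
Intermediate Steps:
F = -377 (F = -2294 + 1917 = -377)
(-3204 + (o(7) - 2257))*(G(3)*(-10) + F) = (-3204 + (-22 - 2257))*(3*(-10) - 377) = (-3204 - 2279)*(-30 - 377) = -5483*(-407) = 2231581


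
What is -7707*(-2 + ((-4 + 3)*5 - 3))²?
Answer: -770700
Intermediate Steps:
-7707*(-2 + ((-4 + 3)*5 - 3))² = -7707*(-2 + (-1*5 - 3))² = -7707*(-2 + (-5 - 3))² = -7707*(-2 - 8)² = -7707*(-10)² = -7707*100 = -770700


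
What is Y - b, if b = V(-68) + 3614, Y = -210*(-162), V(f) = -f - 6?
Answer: 30344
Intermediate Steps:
V(f) = -6 - f
Y = 34020
b = 3676 (b = (-6 - 1*(-68)) + 3614 = (-6 + 68) + 3614 = 62 + 3614 = 3676)
Y - b = 34020 - 1*3676 = 34020 - 3676 = 30344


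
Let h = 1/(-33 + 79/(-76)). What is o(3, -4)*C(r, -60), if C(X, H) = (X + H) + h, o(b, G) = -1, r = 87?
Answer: -69773/2587 ≈ -26.971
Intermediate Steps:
h = -76/2587 (h = 1/(-33 + 79*(-1/76)) = 1/(-33 - 79/76) = 1/(-2587/76) = -76/2587 ≈ -0.029378)
C(X, H) = -76/2587 + H + X (C(X, H) = (X + H) - 76/2587 = (H + X) - 76/2587 = -76/2587 + H + X)
o(3, -4)*C(r, -60) = -(-76/2587 - 60 + 87) = -1*69773/2587 = -69773/2587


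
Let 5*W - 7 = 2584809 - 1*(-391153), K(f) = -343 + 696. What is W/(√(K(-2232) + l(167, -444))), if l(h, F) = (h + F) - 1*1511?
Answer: -2975969*I*√1435/7175 ≈ -15712.0*I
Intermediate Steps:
K(f) = 353
l(h, F) = -1511 + F + h (l(h, F) = (F + h) - 1511 = -1511 + F + h)
W = 2975969/5 (W = 7/5 + (2584809 - 1*(-391153))/5 = 7/5 + (2584809 + 391153)/5 = 7/5 + (⅕)*2975962 = 7/5 + 2975962/5 = 2975969/5 ≈ 5.9519e+5)
W/(√(K(-2232) + l(167, -444))) = 2975969/(5*(√(353 + (-1511 - 444 + 167)))) = 2975969/(5*(√(353 - 1788))) = 2975969/(5*(√(-1435))) = 2975969/(5*((I*√1435))) = 2975969*(-I*√1435/1435)/5 = -2975969*I*√1435/7175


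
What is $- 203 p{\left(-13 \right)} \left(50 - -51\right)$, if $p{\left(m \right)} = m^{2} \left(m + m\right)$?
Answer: $90090182$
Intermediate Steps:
$p{\left(m \right)} = 2 m^{3}$ ($p{\left(m \right)} = m^{2} \cdot 2 m = 2 m^{3}$)
$- 203 p{\left(-13 \right)} \left(50 - -51\right) = - 203 \cdot 2 \left(-13\right)^{3} \left(50 - -51\right) = - 203 \cdot 2 \left(-2197\right) \left(50 + 51\right) = \left(-203\right) \left(-4394\right) 101 = 891982 \cdot 101 = 90090182$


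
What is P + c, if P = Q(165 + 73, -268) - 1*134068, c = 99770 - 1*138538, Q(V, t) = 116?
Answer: -172720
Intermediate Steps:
c = -38768 (c = 99770 - 138538 = -38768)
P = -133952 (P = 116 - 1*134068 = 116 - 134068 = -133952)
P + c = -133952 - 38768 = -172720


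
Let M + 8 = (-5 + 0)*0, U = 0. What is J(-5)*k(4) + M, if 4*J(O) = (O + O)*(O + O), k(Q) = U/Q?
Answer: -8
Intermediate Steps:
k(Q) = 0 (k(Q) = 0/Q = 0)
M = -8 (M = -8 + (-5 + 0)*0 = -8 - 5*0 = -8 + 0 = -8)
J(O) = O² (J(O) = ((O + O)*(O + O))/4 = ((2*O)*(2*O))/4 = (4*O²)/4 = O²)
J(-5)*k(4) + M = (-5)²*0 - 8 = 25*0 - 8 = 0 - 8 = -8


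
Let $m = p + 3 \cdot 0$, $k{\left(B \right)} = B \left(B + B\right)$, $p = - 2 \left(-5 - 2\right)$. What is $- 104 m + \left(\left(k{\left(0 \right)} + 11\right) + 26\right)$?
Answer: $-1419$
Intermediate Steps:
$p = 14$ ($p = \left(-2\right) \left(-7\right) = 14$)
$k{\left(B \right)} = 2 B^{2}$ ($k{\left(B \right)} = B 2 B = 2 B^{2}$)
$m = 14$ ($m = 14 + 3 \cdot 0 = 14 + 0 = 14$)
$- 104 m + \left(\left(k{\left(0 \right)} + 11\right) + 26\right) = \left(-104\right) 14 + \left(\left(2 \cdot 0^{2} + 11\right) + 26\right) = -1456 + \left(\left(2 \cdot 0 + 11\right) + 26\right) = -1456 + \left(\left(0 + 11\right) + 26\right) = -1456 + \left(11 + 26\right) = -1456 + 37 = -1419$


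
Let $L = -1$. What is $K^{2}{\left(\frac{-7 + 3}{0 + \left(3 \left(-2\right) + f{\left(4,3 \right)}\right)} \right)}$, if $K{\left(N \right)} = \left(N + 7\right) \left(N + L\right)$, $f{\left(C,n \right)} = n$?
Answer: $\frac{625}{81} \approx 7.716$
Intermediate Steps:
$K{\left(N \right)} = \left(-1 + N\right) \left(7 + N\right)$ ($K{\left(N \right)} = \left(N + 7\right) \left(N - 1\right) = \left(7 + N\right) \left(-1 + N\right) = \left(-1 + N\right) \left(7 + N\right)$)
$K^{2}{\left(\frac{-7 + 3}{0 + \left(3 \left(-2\right) + f{\left(4,3 \right)}\right)} \right)} = \left(-7 + \left(\frac{-7 + 3}{0 + \left(3 \left(-2\right) + 3\right)}\right)^{2} + 6 \frac{-7 + 3}{0 + \left(3 \left(-2\right) + 3\right)}\right)^{2} = \left(-7 + \left(- \frac{4}{0 + \left(-6 + 3\right)}\right)^{2} + 6 \left(- \frac{4}{0 + \left(-6 + 3\right)}\right)\right)^{2} = \left(-7 + \left(- \frac{4}{0 - 3}\right)^{2} + 6 \left(- \frac{4}{0 - 3}\right)\right)^{2} = \left(-7 + \left(- \frac{4}{-3}\right)^{2} + 6 \left(- \frac{4}{-3}\right)\right)^{2} = \left(-7 + \left(\left(-4\right) \left(- \frac{1}{3}\right)\right)^{2} + 6 \left(\left(-4\right) \left(- \frac{1}{3}\right)\right)\right)^{2} = \left(-7 + \left(\frac{4}{3}\right)^{2} + 6 \cdot \frac{4}{3}\right)^{2} = \left(-7 + \frac{16}{9} + 8\right)^{2} = \left(\frac{25}{9}\right)^{2} = \frac{625}{81}$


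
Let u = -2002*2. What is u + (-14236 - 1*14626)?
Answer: -32866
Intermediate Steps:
u = -4004 (u = -182*22 = -4004)
u + (-14236 - 1*14626) = -4004 + (-14236 - 1*14626) = -4004 + (-14236 - 14626) = -4004 - 28862 = -32866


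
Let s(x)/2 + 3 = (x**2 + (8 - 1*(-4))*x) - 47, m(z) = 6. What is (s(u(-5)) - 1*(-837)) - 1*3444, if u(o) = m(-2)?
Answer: -2491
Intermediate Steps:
u(o) = 6
s(x) = -100 + 2*x**2 + 24*x (s(x) = -6 + 2*((x**2 + (8 - 1*(-4))*x) - 47) = -6 + 2*((x**2 + (8 + 4)*x) - 47) = -6 + 2*((x**2 + 12*x) - 47) = -6 + 2*(-47 + x**2 + 12*x) = -6 + (-94 + 2*x**2 + 24*x) = -100 + 2*x**2 + 24*x)
(s(u(-5)) - 1*(-837)) - 1*3444 = ((-100 + 2*6**2 + 24*6) - 1*(-837)) - 1*3444 = ((-100 + 2*36 + 144) + 837) - 3444 = ((-100 + 72 + 144) + 837) - 3444 = (116 + 837) - 3444 = 953 - 3444 = -2491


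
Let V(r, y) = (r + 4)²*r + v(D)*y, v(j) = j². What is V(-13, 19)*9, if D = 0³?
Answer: -9477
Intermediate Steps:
D = 0
V(r, y) = r*(4 + r)² (V(r, y) = (r + 4)²*r + 0²*y = (4 + r)²*r + 0*y = r*(4 + r)² + 0 = r*(4 + r)²)
V(-13, 19)*9 = -13*(4 - 13)²*9 = -13*(-9)²*9 = -13*81*9 = -1053*9 = -9477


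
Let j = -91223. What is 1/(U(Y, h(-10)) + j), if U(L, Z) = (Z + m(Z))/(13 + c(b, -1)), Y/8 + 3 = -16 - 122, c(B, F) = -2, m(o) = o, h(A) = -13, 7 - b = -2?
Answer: -11/1003479 ≈ -1.0962e-5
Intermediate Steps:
b = 9 (b = 7 - 1*(-2) = 7 + 2 = 9)
Y = -1128 (Y = -24 + 8*(-16 - 122) = -24 + 8*(-138) = -24 - 1104 = -1128)
U(L, Z) = 2*Z/11 (U(L, Z) = (Z + Z)/(13 - 2) = (2*Z)/11 = (2*Z)*(1/11) = 2*Z/11)
1/(U(Y, h(-10)) + j) = 1/((2/11)*(-13) - 91223) = 1/(-26/11 - 91223) = 1/(-1003479/11) = -11/1003479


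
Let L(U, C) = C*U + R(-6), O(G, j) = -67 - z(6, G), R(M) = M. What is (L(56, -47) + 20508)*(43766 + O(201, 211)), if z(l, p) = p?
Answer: 777309260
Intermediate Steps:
O(G, j) = -67 - G
L(U, C) = -6 + C*U (L(U, C) = C*U - 6 = -6 + C*U)
(L(56, -47) + 20508)*(43766 + O(201, 211)) = ((-6 - 47*56) + 20508)*(43766 + (-67 - 1*201)) = ((-6 - 2632) + 20508)*(43766 + (-67 - 201)) = (-2638 + 20508)*(43766 - 268) = 17870*43498 = 777309260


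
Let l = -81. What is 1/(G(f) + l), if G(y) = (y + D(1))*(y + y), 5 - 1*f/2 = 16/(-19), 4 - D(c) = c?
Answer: 361/94635 ≈ 0.0038147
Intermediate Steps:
D(c) = 4 - c
f = 222/19 (f = 10 - 32/(-19) = 10 - 32*(-1)/19 = 10 - 2*(-16/19) = 10 + 32/19 = 222/19 ≈ 11.684)
G(y) = 2*y*(3 + y) (G(y) = (y + (4 - 1*1))*(y + y) = (y + (4 - 1))*(2*y) = (y + 3)*(2*y) = (3 + y)*(2*y) = 2*y*(3 + y))
1/(G(f) + l) = 1/(2*(222/19)*(3 + 222/19) - 81) = 1/(2*(222/19)*(279/19) - 81) = 1/(123876/361 - 81) = 1/(94635/361) = 361/94635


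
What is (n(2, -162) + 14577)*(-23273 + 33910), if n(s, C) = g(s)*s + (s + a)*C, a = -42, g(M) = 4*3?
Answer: 224238597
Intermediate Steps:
g(M) = 12
n(s, C) = 12*s + C*(-42 + s) (n(s, C) = 12*s + (s - 42)*C = 12*s + (-42 + s)*C = 12*s + C*(-42 + s))
(n(2, -162) + 14577)*(-23273 + 33910) = ((-42*(-162) + 12*2 - 162*2) + 14577)*(-23273 + 33910) = ((6804 + 24 - 324) + 14577)*10637 = (6504 + 14577)*10637 = 21081*10637 = 224238597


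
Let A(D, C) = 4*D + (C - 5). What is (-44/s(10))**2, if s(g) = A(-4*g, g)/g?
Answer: 7744/961 ≈ 8.0583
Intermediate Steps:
A(D, C) = -5 + C + 4*D (A(D, C) = 4*D + (-5 + C) = -5 + C + 4*D)
s(g) = (-5 - 15*g)/g (s(g) = (-5 + g + 4*(-4*g))/g = (-5 + g - 16*g)/g = (-5 - 15*g)/g)
(-44/s(10))**2 = (-44/(-15 - 5/10))**2 = (-44/(-15 - 5*1/10))**2 = (-44/(-15 - 1/2))**2 = (-44/(-31/2))**2 = (-44*(-2/31))**2 = (88/31)**2 = 7744/961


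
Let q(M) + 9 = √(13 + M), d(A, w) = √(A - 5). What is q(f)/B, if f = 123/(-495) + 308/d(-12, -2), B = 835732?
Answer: -9/835732 + √(25082310 - 35637525*I*√17)/1172114130 ≈ -2.8079e-6 - 6.7173e-6*I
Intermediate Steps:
d(A, w) = √(-5 + A)
f = -41/165 - 308*I*√17/17 (f = 123/(-495) + 308/(√(-5 - 12)) = 123*(-1/495) + 308/(√(-17)) = -41/165 + 308/((I*√17)) = -41/165 + 308*(-I*√17/17) = -41/165 - 308*I*√17/17 ≈ -0.24848 - 74.701*I)
q(M) = -9 + √(13 + M)
q(f)/B = (-9 + √(13 + (-41/165 - 308*I*√17/17)))/835732 = (-9 + √(2104/165 - 308*I*√17/17))*(1/835732) = -9/835732 + √(2104/165 - 308*I*√17/17)/835732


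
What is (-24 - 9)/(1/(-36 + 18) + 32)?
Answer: -594/575 ≈ -1.0330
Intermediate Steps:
(-24 - 9)/(1/(-36 + 18) + 32) = -33/(1/(-18) + 32) = -33/(-1/18 + 32) = -33/(575/18) = (18/575)*(-33) = -594/575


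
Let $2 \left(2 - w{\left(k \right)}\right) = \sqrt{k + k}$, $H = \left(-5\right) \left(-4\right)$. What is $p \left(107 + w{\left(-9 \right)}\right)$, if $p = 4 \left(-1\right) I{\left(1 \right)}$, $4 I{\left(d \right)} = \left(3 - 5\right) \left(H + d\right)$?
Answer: $4578 - 63 i \sqrt{2} \approx 4578.0 - 89.095 i$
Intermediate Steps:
$H = 20$
$I{\left(d \right)} = -10 - \frac{d}{2}$ ($I{\left(d \right)} = \frac{\left(3 - 5\right) \left(20 + d\right)}{4} = \frac{\left(-2\right) \left(20 + d\right)}{4} = \frac{-40 - 2 d}{4} = -10 - \frac{d}{2}$)
$w{\left(k \right)} = 2 - \frac{\sqrt{2} \sqrt{k}}{2}$ ($w{\left(k \right)} = 2 - \frac{\sqrt{k + k}}{2} = 2 - \frac{\sqrt{2 k}}{2} = 2 - \frac{\sqrt{2} \sqrt{k}}{2}$)
$p = 42$ ($p = 4 \left(-1\right) \left(-10 - \frac{1}{2}\right) = - 4 \left(-10 - \frac{1}{2}\right) = \left(-4\right) \left(- \frac{21}{2}\right) = 42$)
$p \left(107 + w{\left(-9 \right)}\right) = 42 \left(107 + \left(2 - \frac{\sqrt{2} \sqrt{-9}}{2}\right)\right) = 42 \left(107 + \left(2 - \frac{\sqrt{2} \cdot 3 i}{2}\right)\right) = 42 \left(107 + \left(2 - \frac{3 i \sqrt{2}}{2}\right)\right) = 42 \left(109 - \frac{3 i \sqrt{2}}{2}\right) = 4578 - 63 i \sqrt{2}$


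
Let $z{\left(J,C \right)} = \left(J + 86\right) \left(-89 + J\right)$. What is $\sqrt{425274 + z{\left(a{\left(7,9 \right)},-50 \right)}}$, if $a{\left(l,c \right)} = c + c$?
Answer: $\sqrt{417890} \approx 646.44$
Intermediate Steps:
$a{\left(l,c \right)} = 2 c$
$z{\left(J,C \right)} = \left(-89 + J\right) \left(86 + J\right)$ ($z{\left(J,C \right)} = \left(86 + J\right) \left(-89 + J\right) = \left(-89 + J\right) \left(86 + J\right)$)
$\sqrt{425274 + z{\left(a{\left(7,9 \right)},-50 \right)}} = \sqrt{425274 - \left(7654 - 324 + 3 \cdot 2 \cdot 9\right)} = \sqrt{425274 - \left(7708 - 324\right)} = \sqrt{425274 - 7384} = \sqrt{417890}$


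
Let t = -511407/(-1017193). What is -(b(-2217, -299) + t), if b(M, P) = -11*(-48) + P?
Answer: -233448604/1017193 ≈ -229.50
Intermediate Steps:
b(M, P) = 528 + P
t = 511407/1017193 (t = -511407*(-1/1017193) = 511407/1017193 ≈ 0.50276)
-(b(-2217, -299) + t) = -((528 - 299) + 511407/1017193) = -(229 + 511407/1017193) = -1*233448604/1017193 = -233448604/1017193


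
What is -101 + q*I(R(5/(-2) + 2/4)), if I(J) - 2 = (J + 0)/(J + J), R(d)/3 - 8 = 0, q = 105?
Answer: 323/2 ≈ 161.50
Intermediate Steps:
R(d) = 24 (R(d) = 24 + 3*0 = 24 + 0 = 24)
I(J) = 5/2 (I(J) = 2 + (J + 0)/(J + J) = 2 + J/((2*J)) = 2 + J*(1/(2*J)) = 2 + ½ = 5/2)
-101 + q*I(R(5/(-2) + 2/4)) = -101 + 105*(5/2) = -101 + 525/2 = 323/2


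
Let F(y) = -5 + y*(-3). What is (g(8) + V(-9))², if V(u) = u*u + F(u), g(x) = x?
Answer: 12321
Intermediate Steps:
F(y) = -5 - 3*y
V(u) = -5 + u² - 3*u (V(u) = u*u + (-5 - 3*u) = u² + (-5 - 3*u) = -5 + u² - 3*u)
(g(8) + V(-9))² = (8 + (-5 + (-9)² - 3*(-9)))² = (8 + (-5 + 81 + 27))² = (8 + 103)² = 111² = 12321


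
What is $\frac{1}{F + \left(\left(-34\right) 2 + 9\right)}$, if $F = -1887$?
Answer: $- \frac{1}{1946} \approx -0.00051387$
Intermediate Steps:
$\frac{1}{F + \left(\left(-34\right) 2 + 9\right)} = \frac{1}{-1887 + \left(\left(-34\right) 2 + 9\right)} = \frac{1}{-1887 + \left(-68 + 9\right)} = \frac{1}{-1887 - 59} = \frac{1}{-1946} = - \frac{1}{1946}$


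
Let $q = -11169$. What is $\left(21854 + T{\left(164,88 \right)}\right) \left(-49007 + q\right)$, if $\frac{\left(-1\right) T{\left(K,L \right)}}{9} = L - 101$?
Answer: $-1322126896$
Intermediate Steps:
$T{\left(K,L \right)} = 909 - 9 L$ ($T{\left(K,L \right)} = - 9 \left(L - 101\right) = - 9 \left(-101 + L\right) = 909 - 9 L$)
$\left(21854 + T{\left(164,88 \right)}\right) \left(-49007 + q\right) = \left(21854 + \left(909 - 792\right)\right) \left(-49007 - 11169\right) = \left(21854 + \left(909 - 792\right)\right) \left(-60176\right) = \left(21854 + 117\right) \left(-60176\right) = 21971 \left(-60176\right) = -1322126896$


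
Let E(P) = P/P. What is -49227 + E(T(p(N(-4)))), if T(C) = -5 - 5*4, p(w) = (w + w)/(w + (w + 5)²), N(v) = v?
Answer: -49226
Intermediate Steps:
p(w) = 2*w/(w + (5 + w)²) (p(w) = (2*w)/(w + (5 + w)²) = 2*w/(w + (5 + w)²))
T(C) = -25 (T(C) = -5 - 20 = -25)
E(P) = 1
-49227 + E(T(p(N(-4)))) = -49227 + 1 = -49226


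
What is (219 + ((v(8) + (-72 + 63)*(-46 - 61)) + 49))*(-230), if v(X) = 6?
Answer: -284510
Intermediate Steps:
(219 + ((v(8) + (-72 + 63)*(-46 - 61)) + 49))*(-230) = (219 + ((6 + (-72 + 63)*(-46 - 61)) + 49))*(-230) = (219 + ((6 - 9*(-107)) + 49))*(-230) = (219 + ((6 + 963) + 49))*(-230) = (219 + (969 + 49))*(-230) = (219 + 1018)*(-230) = 1237*(-230) = -284510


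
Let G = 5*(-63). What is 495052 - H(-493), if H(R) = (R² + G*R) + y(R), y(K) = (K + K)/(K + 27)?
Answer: 22532471/233 ≈ 96706.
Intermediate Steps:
y(K) = 2*K/(27 + K) (y(K) = (2*K)/(27 + K) = 2*K/(27 + K))
G = -315
H(R) = R² - 315*R + 2*R/(27 + R) (H(R) = (R² - 315*R) + 2*R/(27 + R) = R² - 315*R + 2*R/(27 + R))
495052 - H(-493) = 495052 - (-493)*(2 + (-315 - 493)*(27 - 493))/(27 - 493) = 495052 - (-493)*(2 - 808*(-466))/(-466) = 495052 - (-493)*(-1)*(2 + 376528)/466 = 495052 - (-493)*(-1)*376530/466 = 495052 - 1*92814645/233 = 495052 - 92814645/233 = 22532471/233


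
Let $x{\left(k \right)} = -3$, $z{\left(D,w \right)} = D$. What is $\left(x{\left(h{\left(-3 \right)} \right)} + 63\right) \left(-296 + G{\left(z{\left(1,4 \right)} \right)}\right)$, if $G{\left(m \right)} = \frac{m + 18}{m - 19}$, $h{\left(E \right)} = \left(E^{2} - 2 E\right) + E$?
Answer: $- \frac{53470}{3} \approx -17823.0$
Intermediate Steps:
$h{\left(E \right)} = E^{2} - E$
$G{\left(m \right)} = \frac{18 + m}{-19 + m}$
$\left(x{\left(h{\left(-3 \right)} \right)} + 63\right) \left(-296 + G{\left(z{\left(1,4 \right)} \right)}\right) = \left(-3 + 63\right) \left(-296 + \frac{18 + 1}{-19 + 1}\right) = 60 \left(-296 + \frac{1}{-18} \cdot 19\right) = 60 \left(-296 - \frac{19}{18}\right) = 60 \left(- \frac{5347}{18}\right) = - \frac{53470}{3}$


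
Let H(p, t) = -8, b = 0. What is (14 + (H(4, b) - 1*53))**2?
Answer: 2209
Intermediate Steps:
(14 + (H(4, b) - 1*53))**2 = (14 + (-8 - 1*53))**2 = (14 + (-8 - 53))**2 = (14 - 61)**2 = (-47)**2 = 2209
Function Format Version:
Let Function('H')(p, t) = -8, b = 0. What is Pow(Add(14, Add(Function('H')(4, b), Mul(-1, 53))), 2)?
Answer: 2209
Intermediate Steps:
Pow(Add(14, Add(Function('H')(4, b), Mul(-1, 53))), 2) = Pow(Add(14, Add(-8, Mul(-1, 53))), 2) = Pow(Add(14, Add(-8, -53)), 2) = Pow(Add(14, -61), 2) = Pow(-47, 2) = 2209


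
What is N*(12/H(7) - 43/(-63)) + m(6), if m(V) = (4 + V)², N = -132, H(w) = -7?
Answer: 4960/21 ≈ 236.19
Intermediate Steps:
N*(12/H(7) - 43/(-63)) + m(6) = -132*(12/(-7) - 43/(-63)) + (4 + 6)² = -132*(12*(-⅐) - 43*(-1/63)) + 10² = -132*(-12/7 + 43/63) + 100 = -132*(-65/63) + 100 = 2860/21 + 100 = 4960/21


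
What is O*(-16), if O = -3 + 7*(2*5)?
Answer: -1072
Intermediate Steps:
O = 67 (O = -3 + 7*10 = -3 + 70 = 67)
O*(-16) = 67*(-16) = -1072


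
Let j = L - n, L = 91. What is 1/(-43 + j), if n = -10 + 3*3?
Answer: 1/49 ≈ 0.020408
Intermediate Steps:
n = -1 (n = -10 + 9 = -1)
j = 92 (j = 91 - 1*(-1) = 91 + 1 = 92)
1/(-43 + j) = 1/(-43 + 92) = 1/49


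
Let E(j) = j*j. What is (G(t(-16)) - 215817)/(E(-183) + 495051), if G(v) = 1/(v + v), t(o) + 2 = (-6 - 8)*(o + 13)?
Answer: -17265359/42283200 ≈ -0.40833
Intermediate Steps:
t(o) = -184 - 14*o (t(o) = -2 + (-6 - 8)*(o + 13) = -2 - 14*(13 + o) = -2 + (-182 - 14*o) = -184 - 14*o)
E(j) = j**2
G(v) = 1/(2*v)
(G(t(-16)) - 215817)/(E(-183) + 495051) = (1/(2*(-184 - 14*(-16))) - 215817)/((-183)**2 + 495051) = (1/(2*(-184 + 224)) - 215817)/(33489 + 495051) = ((1/2)/40 - 215817)/528540 = ((1/2)*(1/40) - 215817)*(1/528540) = (1/80 - 215817)*(1/528540) = -17265359/80*1/528540 = -17265359/42283200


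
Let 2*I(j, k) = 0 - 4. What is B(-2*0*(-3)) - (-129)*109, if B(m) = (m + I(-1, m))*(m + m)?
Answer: 14061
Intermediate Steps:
I(j, k) = -2 (I(j, k) = (0 - 4)/2 = (½)*(-4) = -2)
B(m) = 2*m*(-2 + m) (B(m) = (m - 2)*(m + m) = (-2 + m)*(2*m) = 2*m*(-2 + m))
B(-2*0*(-3)) - (-129)*109 = 2*(-2*0*(-3))*(-2 - 2*0*(-3)) - (-129)*109 = 2*(0*(-3))*(-2 + 0*(-3)) - 129*(-109) = 2*0*(-2 + 0) + 14061 = 2*0*(-2) + 14061 = 0 + 14061 = 14061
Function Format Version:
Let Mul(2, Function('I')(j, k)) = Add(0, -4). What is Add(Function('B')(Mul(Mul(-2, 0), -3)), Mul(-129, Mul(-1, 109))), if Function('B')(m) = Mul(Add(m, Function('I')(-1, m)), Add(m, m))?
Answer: 14061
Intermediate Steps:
Function('I')(j, k) = -2 (Function('I')(j, k) = Mul(Rational(1, 2), Add(0, -4)) = Mul(Rational(1, 2), -4) = -2)
Function('B')(m) = Mul(2, m, Add(-2, m)) (Function('B')(m) = Mul(Add(m, -2), Add(m, m)) = Mul(Add(-2, m), Mul(2, m)) = Mul(2, m, Add(-2, m)))
Add(Function('B')(Mul(Mul(-2, 0), -3)), Mul(-129, Mul(-1, 109))) = Add(Mul(2, Mul(Mul(-2, 0), -3), Add(-2, Mul(Mul(-2, 0), -3))), Mul(-129, Mul(-1, 109))) = Add(Mul(2, Mul(0, -3), Add(-2, Mul(0, -3))), Mul(-129, -109)) = Add(Mul(2, 0, Add(-2, 0)), 14061) = Add(Mul(2, 0, -2), 14061) = Add(0, 14061) = 14061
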